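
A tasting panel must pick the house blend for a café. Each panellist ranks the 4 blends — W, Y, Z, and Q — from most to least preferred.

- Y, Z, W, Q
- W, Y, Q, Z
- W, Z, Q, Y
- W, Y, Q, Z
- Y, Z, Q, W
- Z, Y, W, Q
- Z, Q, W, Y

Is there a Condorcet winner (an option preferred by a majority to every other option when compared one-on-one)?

Head-to-head results (7 voters total):
W vs Y: W wins 4–3.
W vs Z: Z wins 4–3.
W vs Q: W wins 5–2.
Y vs Z: Y wins 4–3.
Y vs Q: Y wins 5–2.
Z vs Q: Z wins 5–2.
No candidate beats all others: W beats Y beats Z beats W, a majority cycle.

No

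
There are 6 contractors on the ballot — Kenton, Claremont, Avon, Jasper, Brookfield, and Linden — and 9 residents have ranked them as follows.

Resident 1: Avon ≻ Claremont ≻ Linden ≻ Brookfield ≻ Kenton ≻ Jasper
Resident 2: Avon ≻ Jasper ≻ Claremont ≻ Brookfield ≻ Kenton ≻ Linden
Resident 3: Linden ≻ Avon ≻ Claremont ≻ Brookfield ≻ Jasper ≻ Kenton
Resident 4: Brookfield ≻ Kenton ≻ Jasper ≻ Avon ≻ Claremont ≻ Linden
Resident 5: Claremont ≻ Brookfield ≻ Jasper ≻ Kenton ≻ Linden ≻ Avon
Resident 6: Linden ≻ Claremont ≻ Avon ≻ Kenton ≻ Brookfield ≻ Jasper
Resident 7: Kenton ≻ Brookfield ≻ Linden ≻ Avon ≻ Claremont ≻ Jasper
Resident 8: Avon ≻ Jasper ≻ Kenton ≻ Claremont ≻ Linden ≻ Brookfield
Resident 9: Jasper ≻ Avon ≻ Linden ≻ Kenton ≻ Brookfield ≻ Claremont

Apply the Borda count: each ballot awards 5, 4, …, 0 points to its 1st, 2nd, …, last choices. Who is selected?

Avon

Borda scores:
  Kenton: 1 + 1 + 0 + 4 + 2 + 2 + 5 + 3 + 2 = 20
  Claremont: 4 + 3 + 3 + 1 + 5 + 4 + 1 + 2 + 0 = 23
  Avon: 5 + 5 + 4 + 2 + 0 + 3 + 2 + 5 + 4 = 30
  Jasper: 0 + 4 + 1 + 3 + 3 + 0 + 0 + 4 + 5 = 20
  Brookfield: 2 + 2 + 2 + 5 + 4 + 1 + 4 + 0 + 1 = 21
  Linden: 3 + 0 + 5 + 0 + 1 + 5 + 3 + 1 + 3 = 21
Avon has the highest total.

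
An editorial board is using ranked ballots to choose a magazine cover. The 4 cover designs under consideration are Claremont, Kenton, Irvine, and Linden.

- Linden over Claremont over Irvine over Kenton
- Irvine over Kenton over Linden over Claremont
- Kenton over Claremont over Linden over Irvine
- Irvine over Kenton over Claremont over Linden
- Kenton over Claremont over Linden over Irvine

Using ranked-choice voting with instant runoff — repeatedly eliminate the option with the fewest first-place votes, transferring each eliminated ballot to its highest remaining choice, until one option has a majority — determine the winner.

Round 1: Kenton 2, Irvine 2, Linden 1, Claremont 0. Claremont has the fewest and is eliminated.
Round 2: Kenton 2, Irvine 2, Linden 1. Linden has the fewest and is eliminated.
Round 3: Irvine 3, Kenton 2. Irvine has a majority.

Irvine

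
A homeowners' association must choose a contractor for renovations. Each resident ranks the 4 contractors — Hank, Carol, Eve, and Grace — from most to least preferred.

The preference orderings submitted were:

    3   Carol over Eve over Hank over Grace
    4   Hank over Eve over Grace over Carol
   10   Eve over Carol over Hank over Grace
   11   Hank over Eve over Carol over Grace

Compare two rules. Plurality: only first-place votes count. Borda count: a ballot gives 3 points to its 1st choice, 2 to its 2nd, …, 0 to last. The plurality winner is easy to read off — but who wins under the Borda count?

Plurality first-place counts: Hank 15, Carol 3, Eve 10, Grace 0 → Hank.
Borda totals: Hank 58, Carol 40, Eve 66, Grace 4 → Eve.

Eve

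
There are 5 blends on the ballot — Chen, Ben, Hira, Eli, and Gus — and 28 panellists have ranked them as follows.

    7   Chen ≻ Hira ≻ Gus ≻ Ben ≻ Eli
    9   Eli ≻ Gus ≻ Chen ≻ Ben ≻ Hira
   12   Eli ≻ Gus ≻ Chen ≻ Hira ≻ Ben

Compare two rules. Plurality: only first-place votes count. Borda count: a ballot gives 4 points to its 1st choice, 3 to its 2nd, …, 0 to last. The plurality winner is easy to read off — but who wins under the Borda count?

Plurality first-place counts: Chen 7, Ben 0, Hira 0, Eli 21, Gus 0 → Eli.
Borda totals: Chen 70, Ben 16, Hira 33, Eli 84, Gus 77 → Eli.

Eli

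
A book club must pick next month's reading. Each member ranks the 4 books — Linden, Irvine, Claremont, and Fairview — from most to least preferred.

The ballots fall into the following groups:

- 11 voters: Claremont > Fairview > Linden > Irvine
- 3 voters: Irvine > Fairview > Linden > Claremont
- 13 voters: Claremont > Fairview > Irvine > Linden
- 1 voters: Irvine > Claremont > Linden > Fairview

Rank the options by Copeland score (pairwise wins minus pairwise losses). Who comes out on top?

Pairwise results:
  Linden vs Irvine: Irvine wins 17–11.
  Linden vs Claremont: Claremont wins 25–3.
  Linden vs Fairview: Fairview wins 27–1.
  Irvine vs Claremont: Claremont wins 24–4.
  Irvine vs Fairview: Fairview wins 24–4.
  Claremont vs Fairview: Claremont wins 25–3.
Copeland scores (wins − losses):
  Linden: 0 − 3 = -3
  Irvine: 1 − 2 = -1
  Claremont: 3 − 0 = 3
  Fairview: 2 − 1 = 1
Claremont has the best Copeland score.

Claremont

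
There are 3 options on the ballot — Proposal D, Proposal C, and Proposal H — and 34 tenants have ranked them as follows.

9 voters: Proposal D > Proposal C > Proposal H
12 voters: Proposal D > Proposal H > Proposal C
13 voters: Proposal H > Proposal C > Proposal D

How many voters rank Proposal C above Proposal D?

13

Ballots ranking Proposal C above Proposal D: 13.
Ballots ranking Proposal D above Proposal C: 9+12 = 21.
So 13 of 34 voters prefer Proposal C to Proposal D.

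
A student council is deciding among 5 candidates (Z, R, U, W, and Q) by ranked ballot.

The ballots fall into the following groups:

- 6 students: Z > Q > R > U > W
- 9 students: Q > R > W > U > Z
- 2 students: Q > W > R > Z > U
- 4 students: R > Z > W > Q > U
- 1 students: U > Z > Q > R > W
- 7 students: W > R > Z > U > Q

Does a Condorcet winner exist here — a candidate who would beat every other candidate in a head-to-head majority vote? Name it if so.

Head-to-head results (29 voters total):
Z vs R: R wins 22–7.
Z vs U: Z wins 19–10.
Z vs W: W wins 18–11.
Z vs Q: Z wins 18–11.
R vs U: R wins 28–1.
R vs W: R wins 20–9.
R vs Q: Q wins 18–11.
U vs W: W wins 22–7.
U vs Q: Q wins 21–8.
W vs Q: Q wins 18–11.
No candidate beats all others: Z beats Q beats R beats Z, a majority cycle.

None — there is no Condorcet winner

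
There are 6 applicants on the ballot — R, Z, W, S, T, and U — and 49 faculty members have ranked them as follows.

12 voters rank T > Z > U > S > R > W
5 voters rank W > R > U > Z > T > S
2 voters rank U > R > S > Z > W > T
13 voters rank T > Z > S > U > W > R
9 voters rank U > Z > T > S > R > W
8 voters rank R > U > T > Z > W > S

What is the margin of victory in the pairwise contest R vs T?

19

Ballots ranking R above T: 5+2+8 = 15.
Ballots ranking T above R: 12+13+9 = 34.
T wins 34–15, a margin of 19.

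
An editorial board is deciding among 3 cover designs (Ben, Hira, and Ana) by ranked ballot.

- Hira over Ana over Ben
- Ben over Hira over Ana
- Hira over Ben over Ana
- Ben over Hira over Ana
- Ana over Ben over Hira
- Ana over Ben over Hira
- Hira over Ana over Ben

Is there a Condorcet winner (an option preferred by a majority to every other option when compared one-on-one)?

No

Head-to-head results (7 voters total):
Ben vs Hira: Ben wins 4–3.
Ben vs Ana: Ana wins 4–3.
Hira vs Ana: Hira wins 5–2.
No candidate beats all others: Ben beats Hira beats Ana beats Ben, a majority cycle.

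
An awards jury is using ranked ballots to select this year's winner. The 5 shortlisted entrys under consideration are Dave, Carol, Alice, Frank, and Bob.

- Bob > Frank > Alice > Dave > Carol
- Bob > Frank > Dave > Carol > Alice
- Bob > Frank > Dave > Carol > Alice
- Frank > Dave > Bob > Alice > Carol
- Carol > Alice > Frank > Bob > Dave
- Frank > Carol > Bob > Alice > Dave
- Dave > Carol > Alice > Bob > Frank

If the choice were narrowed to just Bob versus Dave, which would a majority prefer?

Ballots ranking Bob above Dave: 5.
Ballots ranking Dave above Bob: 2.
Bob wins the head-to-head, 5–2.

Bob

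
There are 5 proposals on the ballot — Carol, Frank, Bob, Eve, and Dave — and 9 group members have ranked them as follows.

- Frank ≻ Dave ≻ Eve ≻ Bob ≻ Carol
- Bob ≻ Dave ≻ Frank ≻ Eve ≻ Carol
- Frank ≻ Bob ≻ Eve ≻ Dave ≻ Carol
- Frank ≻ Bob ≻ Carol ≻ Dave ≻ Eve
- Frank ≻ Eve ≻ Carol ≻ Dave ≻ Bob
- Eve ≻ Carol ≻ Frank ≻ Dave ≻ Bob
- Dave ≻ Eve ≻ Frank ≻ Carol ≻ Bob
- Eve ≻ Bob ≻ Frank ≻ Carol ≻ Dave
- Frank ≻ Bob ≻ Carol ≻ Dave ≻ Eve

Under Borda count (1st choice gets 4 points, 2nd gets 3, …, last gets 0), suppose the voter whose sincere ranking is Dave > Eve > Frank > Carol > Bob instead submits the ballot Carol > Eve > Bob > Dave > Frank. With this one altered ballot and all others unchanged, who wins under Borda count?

Borda totals with the altered ballot: Carol 14, Frank 26, Bob 19, Eve 19, Dave 12.
The winner is unchanged: still Frank.

Frank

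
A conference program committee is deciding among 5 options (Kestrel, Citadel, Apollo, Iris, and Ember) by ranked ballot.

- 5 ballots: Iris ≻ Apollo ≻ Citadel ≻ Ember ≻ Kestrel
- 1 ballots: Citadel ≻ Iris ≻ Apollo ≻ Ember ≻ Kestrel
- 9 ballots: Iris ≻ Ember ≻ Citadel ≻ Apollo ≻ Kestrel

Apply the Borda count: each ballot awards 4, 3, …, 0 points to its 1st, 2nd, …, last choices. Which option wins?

Iris

Borda scores:
  Kestrel: 5·0 + 0 + 9·0 = 0
  Citadel: 5·2 + 4 + 9·2 = 32
  Apollo: 5·3 + 2 + 9·1 = 26
  Iris: 5·4 + 3 + 9·4 = 59
  Ember: 5·1 + 1 + 9·3 = 33
Iris has the highest total.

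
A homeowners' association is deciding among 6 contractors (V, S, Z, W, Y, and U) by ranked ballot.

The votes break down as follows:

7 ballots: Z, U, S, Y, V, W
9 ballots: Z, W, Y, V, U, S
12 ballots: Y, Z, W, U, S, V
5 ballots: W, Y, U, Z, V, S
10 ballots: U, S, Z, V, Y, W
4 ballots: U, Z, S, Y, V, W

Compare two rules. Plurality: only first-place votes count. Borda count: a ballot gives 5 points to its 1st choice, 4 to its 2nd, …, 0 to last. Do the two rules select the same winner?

Yes

Plurality first-place counts: V 0, S 0, Z 16, W 5, Y 12, U 14 → Z.
Borda totals: V 54, S 85, Z 184, W 97, Y 139, U 146 → Z.
The two rules agree on Z.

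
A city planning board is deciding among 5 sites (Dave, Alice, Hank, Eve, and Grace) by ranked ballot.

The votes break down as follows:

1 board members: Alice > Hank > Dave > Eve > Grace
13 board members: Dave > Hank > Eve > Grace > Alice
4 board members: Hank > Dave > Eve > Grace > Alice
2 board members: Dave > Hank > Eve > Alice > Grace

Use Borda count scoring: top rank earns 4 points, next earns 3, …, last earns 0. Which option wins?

Borda scores:
  Dave: 2 + 13·4 + 4·3 + 2·4 = 74
  Alice: 4 + 13·0 + 4·0 + 2·1 = 6
  Hank: 3 + 13·3 + 4·4 + 2·3 = 64
  Eve: 1 + 13·2 + 4·2 + 2·2 = 39
  Grace: 0 + 13·1 + 4·1 + 2·0 = 17
Dave has the highest total.

Dave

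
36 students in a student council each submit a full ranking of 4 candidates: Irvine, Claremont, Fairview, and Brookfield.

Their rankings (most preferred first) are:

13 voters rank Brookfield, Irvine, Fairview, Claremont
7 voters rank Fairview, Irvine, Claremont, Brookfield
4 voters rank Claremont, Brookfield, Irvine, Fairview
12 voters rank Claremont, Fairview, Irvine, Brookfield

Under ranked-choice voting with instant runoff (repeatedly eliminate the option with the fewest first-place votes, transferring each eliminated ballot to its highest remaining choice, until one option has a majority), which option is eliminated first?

Round 1: Claremont 16, Brookfield 13, Fairview 7, Irvine 0. Irvine has the fewest and is eliminated.
Round 2: Claremont 16, Brookfield 13, Fairview 7. Fairview has the fewest and is eliminated.
Round 3: Claremont 23, Brookfield 13. Claremont has a majority.

Irvine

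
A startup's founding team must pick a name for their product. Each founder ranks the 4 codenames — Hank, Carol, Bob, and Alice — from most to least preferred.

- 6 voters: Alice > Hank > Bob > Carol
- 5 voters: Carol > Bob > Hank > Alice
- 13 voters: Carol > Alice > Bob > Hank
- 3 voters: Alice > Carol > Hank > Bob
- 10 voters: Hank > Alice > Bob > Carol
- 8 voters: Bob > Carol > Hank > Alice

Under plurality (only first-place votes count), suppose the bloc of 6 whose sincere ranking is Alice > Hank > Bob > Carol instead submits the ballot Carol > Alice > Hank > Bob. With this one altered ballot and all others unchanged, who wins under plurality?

Carol

First-place totals with the altered ballot: Hank 10, Carol 24, Bob 8, Alice 3.
The winner is unchanged: still Carol.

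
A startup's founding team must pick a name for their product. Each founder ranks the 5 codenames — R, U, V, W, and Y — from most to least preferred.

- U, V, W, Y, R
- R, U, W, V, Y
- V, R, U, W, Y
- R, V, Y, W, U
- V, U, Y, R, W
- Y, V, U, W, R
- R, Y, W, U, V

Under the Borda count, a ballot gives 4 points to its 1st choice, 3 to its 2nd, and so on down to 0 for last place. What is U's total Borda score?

Borda scores:
  R: 0 + 4 + 3 + 4 + 1 + 0 + 4 = 16
  U: 4 + 3 + 2 + 0 + 3 + 2 + 1 = 15
  V: 3 + 1 + 4 + 3 + 4 + 3 + 0 = 18
  W: 2 + 2 + 1 + 1 + 0 + 1 + 2 = 9
  Y: 1 + 0 + 0 + 2 + 2 + 4 + 3 = 12

15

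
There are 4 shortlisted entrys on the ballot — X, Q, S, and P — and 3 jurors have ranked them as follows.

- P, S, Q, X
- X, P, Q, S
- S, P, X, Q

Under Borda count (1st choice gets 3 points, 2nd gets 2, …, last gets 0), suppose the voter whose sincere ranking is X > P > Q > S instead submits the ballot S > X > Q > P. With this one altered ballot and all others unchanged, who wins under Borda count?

S

Borda totals with the altered ballot: X 3, Q 2, S 8, P 5.
The switch changes the winner from P to S.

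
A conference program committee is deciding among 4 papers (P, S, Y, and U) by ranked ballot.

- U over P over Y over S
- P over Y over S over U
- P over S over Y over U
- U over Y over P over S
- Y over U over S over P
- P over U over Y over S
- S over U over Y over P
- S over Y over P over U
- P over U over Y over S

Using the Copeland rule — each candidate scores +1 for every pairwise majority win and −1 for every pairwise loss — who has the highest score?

Pairwise results:
  P vs S: P wins 6–3.
  P vs Y: P wins 5–4.
  P vs U: P wins 5–4.
  S vs Y: Y wins 6–3.
  S vs U: U wins 5–4.
  Y vs U: U wins 5–4.
Copeland scores (wins − losses):
  P: 3 − 0 = 3
  S: 0 − 3 = -3
  Y: 1 − 2 = -1
  U: 2 − 1 = 1
P has the best Copeland score.

P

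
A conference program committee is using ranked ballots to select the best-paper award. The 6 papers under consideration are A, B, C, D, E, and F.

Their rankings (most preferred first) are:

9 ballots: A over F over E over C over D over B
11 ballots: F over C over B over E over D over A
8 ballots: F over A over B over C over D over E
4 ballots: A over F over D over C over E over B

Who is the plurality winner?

First-place vote totals:
  A: 13
  B: 0
  C: 0
  D: 0
  E: 0
  F: 19
F has the most first-place votes.

F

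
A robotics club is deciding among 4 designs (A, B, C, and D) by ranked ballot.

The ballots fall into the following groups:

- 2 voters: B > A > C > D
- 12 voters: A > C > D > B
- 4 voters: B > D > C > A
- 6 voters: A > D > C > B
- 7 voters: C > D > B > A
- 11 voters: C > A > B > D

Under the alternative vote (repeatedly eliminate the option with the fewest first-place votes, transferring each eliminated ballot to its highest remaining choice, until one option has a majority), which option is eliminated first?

Round 1: A 18, C 18, B 6, D 0. D has the fewest and is eliminated.
Round 2: A 18, C 18, B 6. B has the fewest and is eliminated.
Round 3: C 22, A 20. C has a majority.

D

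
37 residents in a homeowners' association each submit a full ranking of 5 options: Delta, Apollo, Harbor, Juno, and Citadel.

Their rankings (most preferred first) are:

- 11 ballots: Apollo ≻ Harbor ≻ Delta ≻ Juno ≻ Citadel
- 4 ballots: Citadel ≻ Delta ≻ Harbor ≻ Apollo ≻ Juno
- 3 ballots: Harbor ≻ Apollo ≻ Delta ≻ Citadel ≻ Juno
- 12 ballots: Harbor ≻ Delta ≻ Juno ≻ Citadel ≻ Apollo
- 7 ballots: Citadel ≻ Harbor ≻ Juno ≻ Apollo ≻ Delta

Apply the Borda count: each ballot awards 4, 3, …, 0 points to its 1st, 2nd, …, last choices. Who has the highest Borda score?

Harbor

Borda scores:
  Delta: 11·2 + 4·3 + 3·2 + 12·3 + 7·0 = 76
  Apollo: 11·4 + 4·1 + 3·3 + 12·0 + 7·1 = 64
  Harbor: 11·3 + 4·2 + 3·4 + 12·4 + 7·3 = 122
  Juno: 11·1 + 4·0 + 3·0 + 12·2 + 7·2 = 49
  Citadel: 11·0 + 4·4 + 3·1 + 12·1 + 7·4 = 59
Harbor has the highest total.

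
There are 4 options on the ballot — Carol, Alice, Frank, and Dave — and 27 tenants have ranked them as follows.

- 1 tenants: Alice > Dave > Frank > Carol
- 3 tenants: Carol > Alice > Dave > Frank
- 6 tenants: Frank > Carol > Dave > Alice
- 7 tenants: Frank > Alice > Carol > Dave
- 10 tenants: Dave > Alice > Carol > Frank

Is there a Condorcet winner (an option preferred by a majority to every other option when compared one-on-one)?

No

Head-to-head results (27 voters total):
Carol vs Alice: Alice wins 18–9.
Carol vs Frank: Frank wins 14–13.
Carol vs Dave: Carol wins 16–11.
Alice vs Frank: Alice wins 14–13.
Alice vs Dave: Dave wins 16–11.
Frank vs Dave: Dave wins 14–13.
No candidate beats all others: Carol beats Dave beats Alice beats Carol, a majority cycle.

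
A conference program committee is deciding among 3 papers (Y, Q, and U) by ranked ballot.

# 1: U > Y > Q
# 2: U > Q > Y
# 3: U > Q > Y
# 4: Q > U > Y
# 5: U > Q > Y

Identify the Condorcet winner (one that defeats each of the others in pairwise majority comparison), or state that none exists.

U

Head-to-head results (5 voters total):
Y vs Q: Q wins 4–1.
Y vs U: U wins 5–0.
Q vs U: U wins 4–1.
U beats each rival — Y (5–0), Q (4–1) — so U is the Condorcet winner.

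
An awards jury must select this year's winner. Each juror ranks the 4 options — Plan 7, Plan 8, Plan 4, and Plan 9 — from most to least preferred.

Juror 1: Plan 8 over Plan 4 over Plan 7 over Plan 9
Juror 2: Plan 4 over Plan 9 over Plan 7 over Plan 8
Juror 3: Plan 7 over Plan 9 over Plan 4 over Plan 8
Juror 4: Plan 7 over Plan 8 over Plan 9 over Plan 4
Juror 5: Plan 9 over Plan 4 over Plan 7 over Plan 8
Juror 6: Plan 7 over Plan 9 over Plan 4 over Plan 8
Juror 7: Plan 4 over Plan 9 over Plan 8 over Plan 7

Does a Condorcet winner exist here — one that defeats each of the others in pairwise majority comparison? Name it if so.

Head-to-head results (7 voters total):
Plan 7 vs Plan 8: Plan 7 wins 5–2.
Plan 7 vs Plan 4: Plan 4 wins 4–3.
Plan 7 vs Plan 9: Plan 7 wins 4–3.
Plan 8 vs Plan 4: Plan 4 wins 5–2.
Plan 8 vs Plan 9: Plan 9 wins 5–2.
Plan 4 vs Plan 9: Plan 9 wins 4–3.
No candidate beats all others: Plan 7 beats Plan 9 beats Plan 4 beats Plan 7, a majority cycle.

None — there is no Condorcet winner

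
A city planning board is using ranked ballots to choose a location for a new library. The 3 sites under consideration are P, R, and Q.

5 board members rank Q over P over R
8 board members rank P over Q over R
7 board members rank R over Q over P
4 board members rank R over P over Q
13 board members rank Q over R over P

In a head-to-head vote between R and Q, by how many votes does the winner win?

15

Ballots ranking R above Q: 7+4 = 11.
Ballots ranking Q above R: 5+8+13 = 26.
Q wins 26–11, a margin of 15.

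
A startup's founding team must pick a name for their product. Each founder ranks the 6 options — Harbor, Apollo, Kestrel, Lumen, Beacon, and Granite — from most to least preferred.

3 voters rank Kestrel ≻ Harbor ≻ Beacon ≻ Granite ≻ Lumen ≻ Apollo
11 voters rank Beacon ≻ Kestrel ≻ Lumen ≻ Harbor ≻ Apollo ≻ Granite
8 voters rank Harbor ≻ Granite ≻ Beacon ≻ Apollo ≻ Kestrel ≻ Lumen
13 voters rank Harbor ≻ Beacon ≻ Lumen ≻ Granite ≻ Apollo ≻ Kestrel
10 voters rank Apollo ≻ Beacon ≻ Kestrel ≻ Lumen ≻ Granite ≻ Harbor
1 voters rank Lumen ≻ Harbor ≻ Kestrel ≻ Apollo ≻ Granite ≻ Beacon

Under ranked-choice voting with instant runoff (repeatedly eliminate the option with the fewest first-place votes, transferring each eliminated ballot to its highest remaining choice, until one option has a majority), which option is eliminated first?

Granite

Round 1: Harbor 21, Beacon 11, Apollo 10, Kestrel 3, Lumen 1, Granite 0. Granite has the fewest and is eliminated.
Round 2: Harbor 21, Beacon 11, Apollo 10, Kestrel 3, Lumen 1. Lumen has the fewest and is eliminated.
Round 3: Harbor 22, Beacon 11, Apollo 10, Kestrel 3. Kestrel has the fewest and is eliminated.
Round 4: Harbor 25, Beacon 11, Apollo 10. Harbor has a majority.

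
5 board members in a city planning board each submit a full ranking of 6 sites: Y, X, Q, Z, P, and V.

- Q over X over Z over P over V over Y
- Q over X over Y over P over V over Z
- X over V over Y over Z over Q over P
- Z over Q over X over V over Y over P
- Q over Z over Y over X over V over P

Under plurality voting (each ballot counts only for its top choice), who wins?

First-place vote totals:
  Y: 0
  X: 1
  Q: 3
  Z: 1
  P: 0
  V: 0
Q has the most first-place votes.

Q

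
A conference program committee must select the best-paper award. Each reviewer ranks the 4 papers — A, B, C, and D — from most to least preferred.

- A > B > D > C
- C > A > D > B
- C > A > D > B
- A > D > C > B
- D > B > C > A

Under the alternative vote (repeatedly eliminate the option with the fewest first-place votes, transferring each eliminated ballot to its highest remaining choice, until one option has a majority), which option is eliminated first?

Round 1: A 2, C 2, D 1, B 0. B has the fewest and is eliminated.
Round 2: A 2, C 2, D 1. D has the fewest and is eliminated.
Round 3: C 3, A 2. C has a majority.

B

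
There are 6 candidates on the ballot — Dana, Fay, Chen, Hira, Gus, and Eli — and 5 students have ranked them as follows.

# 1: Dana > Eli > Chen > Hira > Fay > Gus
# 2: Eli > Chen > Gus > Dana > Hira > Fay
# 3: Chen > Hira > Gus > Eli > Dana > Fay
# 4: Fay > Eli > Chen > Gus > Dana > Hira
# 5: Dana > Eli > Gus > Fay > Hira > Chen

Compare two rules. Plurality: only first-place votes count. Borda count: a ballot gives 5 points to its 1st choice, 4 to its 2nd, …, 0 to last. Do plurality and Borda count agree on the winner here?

No

Plurality first-place counts: Dana 2, Fay 1, Chen 1, Hira 0, Gus 0, Eli 1 → Dana.
Borda totals: Dana 14, Fay 8, Chen 15, Hira 8, Gus 11, Eli 19 → Eli.
The two rules disagree: plurality picks Dana, Borda picks Eli.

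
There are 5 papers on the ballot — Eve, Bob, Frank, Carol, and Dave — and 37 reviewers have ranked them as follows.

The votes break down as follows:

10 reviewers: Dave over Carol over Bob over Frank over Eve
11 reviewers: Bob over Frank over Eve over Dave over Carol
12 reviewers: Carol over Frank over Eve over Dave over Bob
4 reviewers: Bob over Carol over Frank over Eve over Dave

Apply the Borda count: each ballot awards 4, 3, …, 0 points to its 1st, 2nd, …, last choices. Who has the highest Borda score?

Carol

Borda scores:
  Eve: 10·0 + 11·2 + 12·2 + 4·1 = 50
  Bob: 10·2 + 11·4 + 12·0 + 4·4 = 80
  Frank: 10·1 + 11·3 + 12·3 + 4·2 = 87
  Carol: 10·3 + 11·0 + 12·4 + 4·3 = 90
  Dave: 10·4 + 11·1 + 12·1 + 4·0 = 63
Carol has the highest total.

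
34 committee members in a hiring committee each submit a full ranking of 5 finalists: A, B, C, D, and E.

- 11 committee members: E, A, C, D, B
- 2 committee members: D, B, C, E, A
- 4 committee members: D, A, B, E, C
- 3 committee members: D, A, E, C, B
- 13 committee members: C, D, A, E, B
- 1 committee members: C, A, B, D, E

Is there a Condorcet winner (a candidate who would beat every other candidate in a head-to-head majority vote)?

Head-to-head results (34 voters total):
A vs B: A wins 32–2.
A vs C: A wins 18–16.
A vs D: D wins 22–12.
A vs E: A wins 21–13.
B vs C: C wins 28–6.
B vs D: D wins 33–1.
B vs E: E wins 27–7.
C vs D: C wins 25–9.
C vs E: E wins 18–16.
D vs E: D wins 23–11.
No candidate beats all others: A beats C beats D beats A, a majority cycle.

No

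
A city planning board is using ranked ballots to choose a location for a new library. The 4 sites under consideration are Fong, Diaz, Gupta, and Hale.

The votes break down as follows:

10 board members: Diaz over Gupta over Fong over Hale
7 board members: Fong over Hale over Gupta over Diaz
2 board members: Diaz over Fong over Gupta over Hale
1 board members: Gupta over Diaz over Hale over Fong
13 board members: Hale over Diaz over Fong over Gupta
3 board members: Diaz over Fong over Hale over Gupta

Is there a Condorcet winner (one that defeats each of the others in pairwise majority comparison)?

Head-to-head results (36 voters total):
Fong vs Diaz: Diaz wins 29–7.
Fong vs Gupta: Fong wins 25–11.
Fong vs Hale: Fong wins 22–14.
Diaz vs Gupta: Diaz wins 28–8.
Diaz vs Hale: Hale wins 20–16.
Gupta vs Hale: Hale wins 23–13.
No candidate beats all others: Fong beats Hale beats Diaz beats Fong, a majority cycle.

No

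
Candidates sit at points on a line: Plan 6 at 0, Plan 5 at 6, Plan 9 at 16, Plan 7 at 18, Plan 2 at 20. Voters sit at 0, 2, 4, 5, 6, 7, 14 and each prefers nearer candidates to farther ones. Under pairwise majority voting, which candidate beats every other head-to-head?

Plan 5

With single-peaked preferences on a line, the Condorcet winner is the candidate closest to the median voter.
The median voter (position 5) is closest to Plan 5 at 6.
Check: Plan 5 vs Plan 6 — voters closer to Plan 5: 5 of 7.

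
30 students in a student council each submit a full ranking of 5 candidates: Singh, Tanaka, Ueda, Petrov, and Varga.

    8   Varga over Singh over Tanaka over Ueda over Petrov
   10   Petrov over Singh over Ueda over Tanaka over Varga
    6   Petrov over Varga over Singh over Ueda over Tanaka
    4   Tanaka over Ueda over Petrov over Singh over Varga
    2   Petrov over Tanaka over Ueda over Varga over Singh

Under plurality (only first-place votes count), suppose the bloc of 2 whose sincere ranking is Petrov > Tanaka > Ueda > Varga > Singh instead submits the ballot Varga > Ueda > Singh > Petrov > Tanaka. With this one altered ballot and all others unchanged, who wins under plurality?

First-place totals with the altered ballot: Singh 0, Tanaka 4, Ueda 0, Petrov 16, Varga 10.
The winner is unchanged: still Petrov.

Petrov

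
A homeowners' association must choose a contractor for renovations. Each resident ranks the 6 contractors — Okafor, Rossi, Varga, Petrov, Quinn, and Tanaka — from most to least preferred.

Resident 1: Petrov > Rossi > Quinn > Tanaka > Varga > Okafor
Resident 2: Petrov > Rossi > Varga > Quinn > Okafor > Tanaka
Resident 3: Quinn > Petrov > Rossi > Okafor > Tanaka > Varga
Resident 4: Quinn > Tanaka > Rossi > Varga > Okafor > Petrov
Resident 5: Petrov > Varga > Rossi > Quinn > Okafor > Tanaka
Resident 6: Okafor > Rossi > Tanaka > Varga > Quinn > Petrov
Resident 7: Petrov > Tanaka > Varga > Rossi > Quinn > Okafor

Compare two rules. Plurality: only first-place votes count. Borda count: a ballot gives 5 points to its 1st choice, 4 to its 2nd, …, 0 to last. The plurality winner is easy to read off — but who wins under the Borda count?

Plurality first-place counts: Okafor 1, Rossi 0, Varga 0, Petrov 4, Quinn 2, Tanaka 0 → Petrov.
Borda totals: Okafor 10, Rossi 23, Varga 15, Petrov 24, Quinn 19, Tanaka 14 → Petrov.

Petrov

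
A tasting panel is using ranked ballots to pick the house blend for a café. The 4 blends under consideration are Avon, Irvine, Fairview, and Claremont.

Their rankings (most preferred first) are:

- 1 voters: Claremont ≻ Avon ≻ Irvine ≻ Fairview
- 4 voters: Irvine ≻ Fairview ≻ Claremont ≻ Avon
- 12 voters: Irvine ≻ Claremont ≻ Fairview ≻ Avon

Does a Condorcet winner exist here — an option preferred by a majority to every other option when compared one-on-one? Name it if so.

Irvine

Head-to-head results (17 voters total):
Avon vs Irvine: Irvine wins 16–1.
Avon vs Fairview: Fairview wins 16–1.
Avon vs Claremont: Claremont wins 17–0.
Irvine vs Fairview: Irvine wins 17–0.
Irvine vs Claremont: Irvine wins 16–1.
Fairview vs Claremont: Claremont wins 13–4.
Irvine beats each rival — Avon (16–1), Fairview (17–0), Claremont (16–1) — so Irvine is the Condorcet winner.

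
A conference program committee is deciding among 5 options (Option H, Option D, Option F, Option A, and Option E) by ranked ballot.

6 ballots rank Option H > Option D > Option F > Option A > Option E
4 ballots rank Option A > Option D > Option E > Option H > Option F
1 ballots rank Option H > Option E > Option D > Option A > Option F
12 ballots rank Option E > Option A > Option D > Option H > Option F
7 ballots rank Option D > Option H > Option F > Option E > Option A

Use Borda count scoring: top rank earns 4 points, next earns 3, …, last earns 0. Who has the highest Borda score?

Option D

Borda scores:
  Option H: 6·4 + 4·1 + 4 + 12·1 + 7·3 = 65
  Option D: 6·3 + 4·3 + 2 + 12·2 + 7·4 = 84
  Option F: 6·2 + 4·0 + 0 + 12·0 + 7·2 = 26
  Option A: 6·1 + 4·4 + 1 + 12·3 + 7·0 = 59
  Option E: 6·0 + 4·2 + 3 + 12·4 + 7·1 = 66
Option D has the highest total.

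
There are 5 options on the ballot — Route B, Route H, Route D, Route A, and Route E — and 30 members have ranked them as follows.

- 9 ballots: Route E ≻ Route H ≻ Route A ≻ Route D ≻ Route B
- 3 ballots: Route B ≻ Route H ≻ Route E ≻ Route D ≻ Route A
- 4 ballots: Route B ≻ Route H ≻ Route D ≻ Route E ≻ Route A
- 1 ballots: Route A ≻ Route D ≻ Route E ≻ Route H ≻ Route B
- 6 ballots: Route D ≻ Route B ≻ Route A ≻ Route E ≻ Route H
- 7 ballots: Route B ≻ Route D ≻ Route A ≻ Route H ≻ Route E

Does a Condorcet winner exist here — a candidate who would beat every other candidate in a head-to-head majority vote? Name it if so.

No Condorcet winner

Head-to-head results (30 voters total):
Route B vs Route H: Route B wins 20–10.
Route B vs Route D: Route D wins 16–14.
Route B vs Route A: Route B wins 20–10.
Route B vs Route E: Route B wins 20–10.
Route H vs Route D: Route H wins 16–14.
Route H vs Route A: Route H wins 16–14.
Route H vs Route E: Route E wins 16–14.
Route D vs Route A: Route D wins 20–10.
Route D vs Route E: Route D wins 18–12.
Route A vs Route E: Route E wins 16–14.
No candidate beats all others: Route B beats Route H beats Route D beats Route B, a majority cycle.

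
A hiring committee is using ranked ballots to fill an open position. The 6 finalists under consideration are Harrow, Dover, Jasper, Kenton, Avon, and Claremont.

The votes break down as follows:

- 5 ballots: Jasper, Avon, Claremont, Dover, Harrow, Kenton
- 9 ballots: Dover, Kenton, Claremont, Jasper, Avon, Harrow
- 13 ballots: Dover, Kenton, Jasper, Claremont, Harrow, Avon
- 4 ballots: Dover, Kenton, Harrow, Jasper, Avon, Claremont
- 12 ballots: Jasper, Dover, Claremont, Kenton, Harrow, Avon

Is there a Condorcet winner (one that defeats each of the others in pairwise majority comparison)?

Head-to-head results (43 voters total):
Harrow vs Dover: Dover wins 43–0.
Harrow vs Jasper: Jasper wins 39–4.
Harrow vs Kenton: Kenton wins 38–5.
Harrow vs Avon: Harrow wins 29–14.
Harrow vs Claremont: Claremont wins 39–4.
Dover vs Jasper: Dover wins 26–17.
Dover vs Kenton: Dover wins 43–0.
Dover vs Avon: Dover wins 38–5.
Dover vs Claremont: Dover wins 38–5.
Jasper vs Kenton: Kenton wins 26–17.
Jasper vs Avon: Jasper wins 43–0.
Jasper vs Claremont: Jasper wins 34–9.
Kenton vs Avon: Kenton wins 38–5.
Kenton vs Claremont: Kenton wins 26–17.
Avon vs Claremont: Claremont wins 34–9.
Dover beats each rival — Harrow (43–0), Jasper (26–17), Kenton (43–0), Avon (38–5), Claremont (38–5) — so Dover is the Condorcet winner.

Yes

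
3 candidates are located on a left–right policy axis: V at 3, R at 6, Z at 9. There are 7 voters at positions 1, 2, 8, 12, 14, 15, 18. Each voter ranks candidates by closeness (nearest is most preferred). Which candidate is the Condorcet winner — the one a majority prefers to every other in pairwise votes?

With single-peaked preferences on a line, the Condorcet winner is the candidate closest to the median voter.
The median voter (position 12) is closest to Z at 9.
Check: Z vs R — voters closer to Z: 5 of 7.

Z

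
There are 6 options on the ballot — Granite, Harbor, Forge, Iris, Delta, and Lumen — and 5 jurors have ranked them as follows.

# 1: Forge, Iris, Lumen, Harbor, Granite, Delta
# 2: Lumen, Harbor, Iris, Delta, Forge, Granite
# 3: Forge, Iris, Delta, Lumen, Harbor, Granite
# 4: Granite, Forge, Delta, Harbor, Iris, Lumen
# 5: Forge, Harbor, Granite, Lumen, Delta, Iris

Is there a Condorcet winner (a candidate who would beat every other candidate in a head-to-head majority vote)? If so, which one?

Head-to-head results (5 voters total):
Granite vs Harbor: Harbor wins 4–1.
Granite vs Forge: Forge wins 4–1.
Granite vs Iris: Iris wins 3–2.
Granite vs Delta: Granite wins 3–2.
Granite vs Lumen: Lumen wins 3–2.
Harbor vs Forge: Forge wins 4–1.
Harbor vs Iris: Harbor wins 3–2.
Harbor vs Delta: Harbor wins 3–2.
Harbor vs Lumen: Lumen wins 3–2.
Forge vs Iris: Forge wins 4–1.
Forge vs Delta: Forge wins 4–1.
Forge vs Lumen: Forge wins 4–1.
Iris vs Delta: Iris wins 3–2.
Iris vs Lumen: Iris wins 3–2.
Delta vs Lumen: Lumen wins 3–2.
Forge beats each rival — Granite (4–1), Harbor (4–1), Iris (4–1), Delta (4–1), Lumen (4–1) — so Forge is the Condorcet winner.

Forge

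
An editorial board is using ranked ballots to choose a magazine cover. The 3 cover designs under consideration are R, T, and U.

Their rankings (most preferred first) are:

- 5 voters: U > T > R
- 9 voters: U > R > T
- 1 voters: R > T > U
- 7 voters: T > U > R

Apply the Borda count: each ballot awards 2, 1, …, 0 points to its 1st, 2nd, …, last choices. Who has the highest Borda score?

Borda scores:
  R: 5·0 + 9·1 + 2 + 7·0 = 11
  T: 5·1 + 9·0 + 1 + 7·2 = 20
  U: 5·2 + 9·2 + 0 + 7·1 = 35
U has the highest total.

U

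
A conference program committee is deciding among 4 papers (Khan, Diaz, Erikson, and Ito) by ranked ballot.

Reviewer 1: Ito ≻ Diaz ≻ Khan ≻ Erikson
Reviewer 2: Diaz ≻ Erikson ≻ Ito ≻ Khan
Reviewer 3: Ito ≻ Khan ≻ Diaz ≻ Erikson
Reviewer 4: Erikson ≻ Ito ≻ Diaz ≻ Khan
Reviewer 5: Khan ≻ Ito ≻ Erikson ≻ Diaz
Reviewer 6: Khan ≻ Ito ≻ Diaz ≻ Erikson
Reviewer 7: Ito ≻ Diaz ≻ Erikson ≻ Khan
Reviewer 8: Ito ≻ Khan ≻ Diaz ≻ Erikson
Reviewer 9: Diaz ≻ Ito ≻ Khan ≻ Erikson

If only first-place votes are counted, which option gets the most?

First-place vote totals:
  Khan: 2
  Diaz: 2
  Erikson: 1
  Ito: 4
Ito has the most first-place votes.

Ito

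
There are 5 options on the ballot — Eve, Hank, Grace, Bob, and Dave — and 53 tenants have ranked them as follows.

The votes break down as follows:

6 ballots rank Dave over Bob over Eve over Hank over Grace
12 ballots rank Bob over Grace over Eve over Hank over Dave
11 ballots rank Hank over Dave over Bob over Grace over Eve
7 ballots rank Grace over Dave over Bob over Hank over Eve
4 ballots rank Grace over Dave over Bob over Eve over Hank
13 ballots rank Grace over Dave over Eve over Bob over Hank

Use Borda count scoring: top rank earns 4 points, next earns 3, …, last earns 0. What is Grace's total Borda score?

143

Borda scores:
  Eve: 6·2 + 12·2 + 11·0 + 7·0 + 4·1 + 13·2 = 66
  Hank: 6·1 + 12·1 + 11·4 + 7·1 + 4·0 + 13·0 = 69
  Grace: 6·0 + 12·3 + 11·1 + 7·4 + 4·4 + 13·4 = 143
  Bob: 6·3 + 12·4 + 11·2 + 7·2 + 4·2 + 13·1 = 123
  Dave: 6·4 + 12·0 + 11·3 + 7·3 + 4·3 + 13·3 = 129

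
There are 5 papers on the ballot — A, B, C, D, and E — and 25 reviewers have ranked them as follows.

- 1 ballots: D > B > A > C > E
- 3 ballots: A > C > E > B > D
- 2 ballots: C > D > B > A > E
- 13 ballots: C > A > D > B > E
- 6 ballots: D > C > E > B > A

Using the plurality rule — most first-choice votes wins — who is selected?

C

First-place vote totals:
  A: 3
  B: 0
  C: 15
  D: 7
  E: 0
C has the most first-place votes.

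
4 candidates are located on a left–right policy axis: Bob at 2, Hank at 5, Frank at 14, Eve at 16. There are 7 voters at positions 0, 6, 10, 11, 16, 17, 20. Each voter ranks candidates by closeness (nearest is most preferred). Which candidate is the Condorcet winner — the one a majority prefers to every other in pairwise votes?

Frank

With single-peaked preferences on a line, the Condorcet winner is the candidate closest to the median voter.
The median voter (position 11) is closest to Frank at 14.
Check: Frank vs Eve — voters closer to Frank: 4 of 7.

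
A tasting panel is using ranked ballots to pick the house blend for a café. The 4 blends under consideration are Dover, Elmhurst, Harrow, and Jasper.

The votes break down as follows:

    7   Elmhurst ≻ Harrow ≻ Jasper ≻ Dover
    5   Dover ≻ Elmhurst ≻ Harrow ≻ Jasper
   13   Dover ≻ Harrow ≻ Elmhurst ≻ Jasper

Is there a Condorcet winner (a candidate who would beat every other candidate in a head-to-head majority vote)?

Head-to-head results (25 voters total):
Dover vs Elmhurst: Dover wins 18–7.
Dover vs Harrow: Dover wins 18–7.
Dover vs Jasper: Dover wins 18–7.
Elmhurst vs Harrow: Harrow wins 13–12.
Elmhurst vs Jasper: Elmhurst wins 25–0.
Harrow vs Jasper: Harrow wins 25–0.
Dover beats each rival — Elmhurst (18–7), Harrow (18–7), Jasper (18–7) — so Dover is the Condorcet winner.

Yes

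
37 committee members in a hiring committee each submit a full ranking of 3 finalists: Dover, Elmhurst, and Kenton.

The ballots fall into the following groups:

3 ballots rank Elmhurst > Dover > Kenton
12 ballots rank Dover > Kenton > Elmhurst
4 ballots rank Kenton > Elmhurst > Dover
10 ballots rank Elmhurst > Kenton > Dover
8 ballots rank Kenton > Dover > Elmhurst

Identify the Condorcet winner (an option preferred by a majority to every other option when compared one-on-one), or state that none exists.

Head-to-head results (37 voters total):
Dover vs Elmhurst: Dover wins 20–17.
Dover vs Kenton: Kenton wins 22–15.
Elmhurst vs Kenton: Kenton wins 24–13.
Kenton beats each rival — Dover (22–15), Elmhurst (24–13) — so Kenton is the Condorcet winner.

Kenton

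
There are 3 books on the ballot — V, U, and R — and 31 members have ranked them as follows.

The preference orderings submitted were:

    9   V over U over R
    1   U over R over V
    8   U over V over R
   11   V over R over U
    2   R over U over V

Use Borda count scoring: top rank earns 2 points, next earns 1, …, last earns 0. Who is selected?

V

Borda scores:
  V: 9·2 + 0 + 8·1 + 11·2 + 2·0 = 48
  U: 9·1 + 2 + 8·2 + 11·0 + 2·1 = 29
  R: 9·0 + 1 + 8·0 + 11·1 + 2·2 = 16
V has the highest total.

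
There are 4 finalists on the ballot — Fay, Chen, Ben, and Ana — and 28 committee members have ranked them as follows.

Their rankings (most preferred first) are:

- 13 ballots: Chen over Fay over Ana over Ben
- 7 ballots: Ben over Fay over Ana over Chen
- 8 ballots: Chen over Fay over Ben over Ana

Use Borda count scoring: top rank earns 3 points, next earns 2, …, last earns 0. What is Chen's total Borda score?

63

Borda scores:
  Fay: 13·2 + 7·2 + 8·2 = 56
  Chen: 13·3 + 7·0 + 8·3 = 63
  Ben: 13·0 + 7·3 + 8·1 = 29
  Ana: 13·1 + 7·1 + 8·0 = 20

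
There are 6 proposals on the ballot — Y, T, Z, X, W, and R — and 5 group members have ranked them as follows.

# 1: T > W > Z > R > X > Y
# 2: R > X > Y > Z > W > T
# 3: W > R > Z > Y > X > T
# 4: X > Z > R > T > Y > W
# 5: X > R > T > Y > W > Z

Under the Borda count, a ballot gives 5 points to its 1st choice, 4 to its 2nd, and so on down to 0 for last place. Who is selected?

Borda scores:
  Y: 0 + 3 + 2 + 1 + 2 = 8
  T: 5 + 0 + 0 + 2 + 3 = 10
  Z: 3 + 2 + 3 + 4 + 0 = 12
  X: 1 + 4 + 1 + 5 + 5 = 16
  W: 4 + 1 + 5 + 0 + 1 = 11
  R: 2 + 5 + 4 + 3 + 4 = 18
R has the highest total.

R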